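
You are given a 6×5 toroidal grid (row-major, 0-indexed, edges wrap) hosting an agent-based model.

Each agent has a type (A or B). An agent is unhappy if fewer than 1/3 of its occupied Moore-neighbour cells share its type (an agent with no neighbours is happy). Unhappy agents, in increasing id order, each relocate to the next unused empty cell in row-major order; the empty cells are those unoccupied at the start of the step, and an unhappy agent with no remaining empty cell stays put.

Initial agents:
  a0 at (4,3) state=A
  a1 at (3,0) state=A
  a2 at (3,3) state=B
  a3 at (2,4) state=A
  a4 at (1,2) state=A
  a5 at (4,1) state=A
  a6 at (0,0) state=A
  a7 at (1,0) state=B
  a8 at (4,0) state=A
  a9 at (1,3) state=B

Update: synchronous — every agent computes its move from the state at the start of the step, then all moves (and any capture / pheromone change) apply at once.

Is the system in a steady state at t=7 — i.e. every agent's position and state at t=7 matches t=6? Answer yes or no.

no

t=1: a0@(0,1):A a1@(3,0):A a2@(0,2):B a3@(0,3):A a4@(0,4):A a5@(4,1):A a6@(1,1):A a7@(1,4):B a8@(4,0):A a9@(2,0):B
t=2: a0@(0,1):A a1@(3,0):A a2@(0,0):B a3@(0,3):A a4@(0,4):A a5@(4,1):A a6@(1,1):A a7@(1,4):B a8@(4,0):A a9@(2,0):B
t=3: a0@(0,1):A a1@(3,0):A a2@(0,2):B a3@(0,3):A a4@(0,4):A a5@(4,1):A a6@(1,1):A a7@(1,4):B a8@(4,0):A a9@(2,0):B
t=4: a0@(0,1):A a1@(3,0):A a2@(0,0):B a3@(0,3):A a4@(0,4):A a5@(4,1):A a6@(1,1):A a7@(1,4):B a8@(4,0):A a9@(2,0):B
t=5: a0@(0,1):A a1@(3,0):A a2@(0,2):B a3@(0,3):A a4@(0,4):A a5@(4,1):A a6@(1,1):A a7@(1,4):B a8@(4,0):A a9@(2,0):B
t=6: a0@(0,1):A a1@(3,0):A a2@(0,0):B a3@(0,3):A a4@(0,4):A a5@(4,1):A a6@(1,1):A a7@(1,4):B a8@(4,0):A a9@(2,0):B
t=7: a0@(0,1):A a1@(3,0):A a2@(0,2):B a3@(0,3):A a4@(0,4):A a5@(4,1):A a6@(1,1):A a7@(1,4):B a8@(4,0):A a9@(2,0):B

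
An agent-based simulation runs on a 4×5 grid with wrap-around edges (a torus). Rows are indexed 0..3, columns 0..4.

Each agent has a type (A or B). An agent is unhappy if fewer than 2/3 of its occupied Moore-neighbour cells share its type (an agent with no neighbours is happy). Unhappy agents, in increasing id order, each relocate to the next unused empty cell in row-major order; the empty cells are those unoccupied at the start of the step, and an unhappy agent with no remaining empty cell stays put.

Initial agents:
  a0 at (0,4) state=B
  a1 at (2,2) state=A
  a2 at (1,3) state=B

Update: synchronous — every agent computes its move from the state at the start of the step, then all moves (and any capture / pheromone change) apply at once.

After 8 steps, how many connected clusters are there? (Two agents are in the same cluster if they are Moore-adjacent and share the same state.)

3

t=1: a0@(0,4):B a1@(0,0):A a2@(0,1):B
t=2: a0@(0,2):B a1@(0,3):A a2@(1,0):B
t=3: a0@(0,0):B a1@(0,1):A a2@(1,0):B
t=4: a0@(0,2):B a1@(0,3):A a2@(0,4):B
t=5: a0@(0,0):B a1@(0,1):A a2@(1,0):B
t=6: a0@(0,2):B a1@(0,3):A a2@(0,4):B
t=7: a0@(0,0):B a1@(0,1):A a2@(1,0):B
t=8: a0@(0,2):B a1@(0,3):A a2@(0,4):B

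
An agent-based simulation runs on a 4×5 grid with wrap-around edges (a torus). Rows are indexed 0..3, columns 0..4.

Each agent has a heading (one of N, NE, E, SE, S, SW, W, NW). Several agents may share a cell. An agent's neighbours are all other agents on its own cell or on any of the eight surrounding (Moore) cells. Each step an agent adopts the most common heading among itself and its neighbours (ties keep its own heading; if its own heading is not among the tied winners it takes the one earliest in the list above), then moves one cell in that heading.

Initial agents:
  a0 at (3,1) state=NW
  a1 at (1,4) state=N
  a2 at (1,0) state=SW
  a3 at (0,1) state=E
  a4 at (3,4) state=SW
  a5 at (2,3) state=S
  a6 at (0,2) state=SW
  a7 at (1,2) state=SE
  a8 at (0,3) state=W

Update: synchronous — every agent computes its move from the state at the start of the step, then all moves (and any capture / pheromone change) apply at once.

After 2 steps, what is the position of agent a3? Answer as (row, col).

(2, 4)

t=1: a0@(2,0):NW a1@(0,4):N a2@(2,4):SW a3@(1,0):SW a4@(0,3):SW a5@(3,3):S a6@(1,1):SW a7@(2,3):SE a8@(1,2):SW
t=2: a0@(3,4):SW a1@(1,3):SW a2@(3,3):SW a3@(2,4):SW a4@(1,2):SW a5@(0,2):SW a6@(2,0):SW a7@(3,2):SW a8@(2,1):SW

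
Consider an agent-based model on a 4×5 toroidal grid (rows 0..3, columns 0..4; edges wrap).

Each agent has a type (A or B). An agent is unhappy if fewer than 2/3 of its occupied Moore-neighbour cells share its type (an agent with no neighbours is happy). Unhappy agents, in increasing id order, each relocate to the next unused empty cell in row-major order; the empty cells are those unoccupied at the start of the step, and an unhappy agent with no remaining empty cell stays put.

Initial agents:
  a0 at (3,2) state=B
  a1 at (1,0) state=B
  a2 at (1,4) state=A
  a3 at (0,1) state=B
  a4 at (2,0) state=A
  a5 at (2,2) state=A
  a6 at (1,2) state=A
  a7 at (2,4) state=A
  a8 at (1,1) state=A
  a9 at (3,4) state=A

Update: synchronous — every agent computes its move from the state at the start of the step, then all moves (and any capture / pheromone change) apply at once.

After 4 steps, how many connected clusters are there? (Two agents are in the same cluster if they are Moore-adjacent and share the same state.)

t=1: a0@(0,0):B a1@(0,2):B a2@(1,4):A a3@(0,3):B a4@(2,0):A a5@(2,2):A a6@(1,2):A a7@(2,4):A a8@(0,4):A a9@(3,4):A
t=2: a0@(0,1):B a1@(1,0):B a2@(1,1):A a3@(1,3):B a4@(2,0):A a5@(2,2):A a6@(2,1):A a7@(2,4):A a8@(2,3):A a9@(3,0):A
t=3: a0@(0,0):B a1@(0,2):B a2@(0,3):A a3@(0,4):B a4@(2,0):A a5@(2,2):A a6@(2,1):A a7@(1,2):A a8@(2,3):A a9@(3,0):A
t=4: a0@(0,1):B a1@(1,0):B a2@(1,1):A a3@(1,3):B a4@(2,0):A a5@(2,2):A a6@(2,1):A a7@(1,2):A a8@(2,3):A a9@(1,4):A

3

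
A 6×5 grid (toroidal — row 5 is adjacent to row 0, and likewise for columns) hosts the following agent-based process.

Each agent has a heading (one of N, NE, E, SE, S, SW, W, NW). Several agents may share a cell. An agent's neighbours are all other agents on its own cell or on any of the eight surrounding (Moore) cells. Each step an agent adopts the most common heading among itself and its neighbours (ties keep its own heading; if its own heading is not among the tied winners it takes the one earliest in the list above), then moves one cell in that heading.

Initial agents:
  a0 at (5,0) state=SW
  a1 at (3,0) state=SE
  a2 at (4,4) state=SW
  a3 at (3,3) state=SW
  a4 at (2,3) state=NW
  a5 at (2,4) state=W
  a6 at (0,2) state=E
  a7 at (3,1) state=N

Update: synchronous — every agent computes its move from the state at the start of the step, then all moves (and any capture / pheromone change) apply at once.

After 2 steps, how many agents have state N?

1

t=1: a0@(0,4):SW a1@(4,1):SE a2@(5,3):SW a3@(4,2):SW a4@(1,2):NW a5@(2,3):W a6@(0,3):E a7@(2,1):N
t=2: a0@(1,3):SW a1@(5,2):SE a2@(0,2):SW a3@(5,1):SW a4@(0,1):NW a5@(2,2):W a6@(1,2):SW a7@(1,1):N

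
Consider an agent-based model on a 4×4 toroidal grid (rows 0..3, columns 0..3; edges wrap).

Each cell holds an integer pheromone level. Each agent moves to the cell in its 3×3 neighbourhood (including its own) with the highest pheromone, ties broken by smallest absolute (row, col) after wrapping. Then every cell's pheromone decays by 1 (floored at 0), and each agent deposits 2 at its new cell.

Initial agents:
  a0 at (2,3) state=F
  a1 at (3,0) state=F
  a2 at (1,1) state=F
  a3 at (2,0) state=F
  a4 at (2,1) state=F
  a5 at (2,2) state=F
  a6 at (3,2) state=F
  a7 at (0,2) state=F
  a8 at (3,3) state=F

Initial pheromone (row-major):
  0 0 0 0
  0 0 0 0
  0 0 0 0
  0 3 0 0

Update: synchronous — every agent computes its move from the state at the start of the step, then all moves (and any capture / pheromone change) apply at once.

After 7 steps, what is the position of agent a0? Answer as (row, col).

t=1: a0@(1,0) a1@(3,1) a2@(0,0) a3@(3,1) a4@(3,1) a5@(3,1) a6@(3,1) a7@(3,1) a8@(0,0) | pheromone: 4 0 0 0 / 2 0 0 0 / 0 0 0 0 / 0 14 0 0
t=2: a0@(0,0) a1@(3,1) a2@(3,1) a3@(3,1) a4@(3,1) a5@(3,1) a6@(3,1) a7@(3,1) a8@(3,1) | pheromone: 5 0 0 0 / 1 0 0 0 / 0 0 0 0 / 0 29 0 0
t=3: a0@(3,1) a1@(3,1) a2@(3,1) a3@(3,1) a4@(3,1) a5@(3,1) a6@(3,1) a7@(3,1) a8@(3,1) | pheromone: 4 0 0 0 / 0 0 0 0 / 0 0 0 0 / 0 46 0 0
t=4: a0@(3,1) a1@(3,1) a2@(3,1) a3@(3,1) a4@(3,1) a5@(3,1) a6@(3,1) a7@(3,1) a8@(3,1) | pheromone: 3 0 0 0 / 0 0 0 0 / 0 0 0 0 / 0 63 0 0
t=5: a0@(3,1) a1@(3,1) a2@(3,1) a3@(3,1) a4@(3,1) a5@(3,1) a6@(3,1) a7@(3,1) a8@(3,1) | pheromone: 2 0 0 0 / 0 0 0 0 / 0 0 0 0 / 0 80 0 0
t=6: a0@(3,1) a1@(3,1) a2@(3,1) a3@(3,1) a4@(3,1) a5@(3,1) a6@(3,1) a7@(3,1) a8@(3,1) | pheromone: 1 0 0 0 / 0 0 0 0 / 0 0 0 0 / 0 97 0 0
t=7: a0@(3,1) a1@(3,1) a2@(3,1) a3@(3,1) a4@(3,1) a5@(3,1) a6@(3,1) a7@(3,1) a8@(3,1) | pheromone: 0 0 0 0 / 0 0 0 0 / 0 0 0 0 / 0 114 0 0

(3, 1)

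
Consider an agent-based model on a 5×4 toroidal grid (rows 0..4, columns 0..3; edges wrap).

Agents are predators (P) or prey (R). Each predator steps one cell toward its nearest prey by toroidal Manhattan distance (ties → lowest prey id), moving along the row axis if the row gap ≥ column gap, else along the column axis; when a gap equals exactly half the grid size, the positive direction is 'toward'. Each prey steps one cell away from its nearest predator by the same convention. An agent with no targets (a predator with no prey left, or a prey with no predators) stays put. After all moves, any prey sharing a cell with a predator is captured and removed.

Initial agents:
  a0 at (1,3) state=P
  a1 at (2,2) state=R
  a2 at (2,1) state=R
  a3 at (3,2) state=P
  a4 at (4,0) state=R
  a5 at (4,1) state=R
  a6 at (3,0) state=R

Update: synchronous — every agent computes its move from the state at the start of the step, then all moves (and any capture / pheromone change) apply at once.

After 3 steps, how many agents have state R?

5

t=1: a0@(2,3):P a1@(1,2):R a2@(1,1):R a3@(2,2):P a4@(3,0):R a5@(0,1):R a6@(3,3):R
t=2: a0@(3,3):P a1@(0,2):R a2@(0,1):R a3@(1,2):P a4@(4,0):R a5@(4,1):R a6@(4,3):R
t=3: a0@(4,3):P a1@(4,2):R a2@(4,1):R a3@(0,2):P a4@(0,0):R a5@(4,0):R a6@(0,3):R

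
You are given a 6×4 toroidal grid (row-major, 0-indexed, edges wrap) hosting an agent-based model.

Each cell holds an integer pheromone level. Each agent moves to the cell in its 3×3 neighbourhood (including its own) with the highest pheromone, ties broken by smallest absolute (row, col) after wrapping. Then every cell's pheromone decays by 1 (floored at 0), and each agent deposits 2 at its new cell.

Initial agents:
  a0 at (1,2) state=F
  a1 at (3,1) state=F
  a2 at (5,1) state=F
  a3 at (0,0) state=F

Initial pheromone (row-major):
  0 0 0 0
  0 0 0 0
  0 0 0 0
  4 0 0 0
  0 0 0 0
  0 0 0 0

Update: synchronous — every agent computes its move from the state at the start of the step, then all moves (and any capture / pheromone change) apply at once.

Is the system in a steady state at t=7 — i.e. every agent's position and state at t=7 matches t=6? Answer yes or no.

t=1: a0@(0,1) a1@(3,0) a2@(0,0) a3@(0,0) | pheromone: 4 2 0 0 / 0 0 0 0 / 0 0 0 0 / 5 0 0 0 / 0 0 0 0 / 0 0 0 0
t=2: a0@(0,0) a1@(3,0) a2@(0,0) a3@(0,0) | pheromone: 9 1 0 0 / 0 0 0 0 / 0 0 0 0 / 6 0 0 0 / 0 0 0 0 / 0 0 0 0
t=3: a0@(0,0) a1@(3,0) a2@(0,0) a3@(0,0) | pheromone: 14 0 0 0 / 0 0 0 0 / 0 0 0 0 / 7 0 0 0 / 0 0 0 0 / 0 0 0 0
t=4: a0@(0,0) a1@(3,0) a2@(0,0) a3@(0,0) | pheromone: 19 0 0 0 / 0 0 0 0 / 0 0 0 0 / 8 0 0 0 / 0 0 0 0 / 0 0 0 0
t=5: a0@(0,0) a1@(3,0) a2@(0,0) a3@(0,0) | pheromone: 24 0 0 0 / 0 0 0 0 / 0 0 0 0 / 9 0 0 0 / 0 0 0 0 / 0 0 0 0
t=6: a0@(0,0) a1@(3,0) a2@(0,0) a3@(0,0) | pheromone: 29 0 0 0 / 0 0 0 0 / 0 0 0 0 / 10 0 0 0 / 0 0 0 0 / 0 0 0 0
t=7: a0@(0,0) a1@(3,0) a2@(0,0) a3@(0,0) | pheromone: 34 0 0 0 / 0 0 0 0 / 0 0 0 0 / 11 0 0 0 / 0 0 0 0 / 0 0 0 0

yes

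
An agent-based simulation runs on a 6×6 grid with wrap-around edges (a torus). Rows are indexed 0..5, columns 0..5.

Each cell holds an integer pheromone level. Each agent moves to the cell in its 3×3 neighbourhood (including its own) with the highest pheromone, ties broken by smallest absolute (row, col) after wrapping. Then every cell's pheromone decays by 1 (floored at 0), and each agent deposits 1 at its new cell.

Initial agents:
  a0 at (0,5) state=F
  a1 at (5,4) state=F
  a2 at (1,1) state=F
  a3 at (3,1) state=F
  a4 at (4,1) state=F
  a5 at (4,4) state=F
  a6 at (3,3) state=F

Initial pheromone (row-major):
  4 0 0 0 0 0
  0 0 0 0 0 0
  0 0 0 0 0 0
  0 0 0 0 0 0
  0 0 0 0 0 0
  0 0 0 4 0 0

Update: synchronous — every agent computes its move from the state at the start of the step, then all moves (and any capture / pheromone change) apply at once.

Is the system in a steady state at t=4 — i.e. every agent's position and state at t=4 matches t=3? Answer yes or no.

yes

t=1: a0@(0,0) a1@(5,3) a2@(0,0) a3@(2,0) a4@(3,0) a5@(5,3) a6@(2,2) | pheromone: 5 0 0 0 0 0 / 0 0 0 0 0 0 / 1 0 1 0 0 0 / 1 0 0 0 0 0 / 0 0 0 0 0 0 / 0 0 0 5 0 0
t=2: a0@(0,0) a1@(5,3) a2@(0,0) a3@(2,0) a4@(2,0) a5@(5,3) a6@(2,2) | pheromone: 6 0 0 0 0 0 / 0 0 0 0 0 0 / 2 0 1 0 0 0 / 0 0 0 0 0 0 / 0 0 0 0 0 0 / 0 0 0 6 0 0
t=3: a0@(0,0) a1@(5,3) a2@(0,0) a3@(2,0) a4@(2,0) a5@(5,3) a6@(2,2) | pheromone: 7 0 0 0 0 0 / 0 0 0 0 0 0 / 3 0 1 0 0 0 / 0 0 0 0 0 0 / 0 0 0 0 0 0 / 0 0 0 7 0 0
t=4: a0@(0,0) a1@(5,3) a2@(0,0) a3@(2,0) a4@(2,0) a5@(5,3) a6@(2,2) | pheromone: 8 0 0 0 0 0 / 0 0 0 0 0 0 / 4 0 1 0 0 0 / 0 0 0 0 0 0 / 0 0 0 0 0 0 / 0 0 0 8 0 0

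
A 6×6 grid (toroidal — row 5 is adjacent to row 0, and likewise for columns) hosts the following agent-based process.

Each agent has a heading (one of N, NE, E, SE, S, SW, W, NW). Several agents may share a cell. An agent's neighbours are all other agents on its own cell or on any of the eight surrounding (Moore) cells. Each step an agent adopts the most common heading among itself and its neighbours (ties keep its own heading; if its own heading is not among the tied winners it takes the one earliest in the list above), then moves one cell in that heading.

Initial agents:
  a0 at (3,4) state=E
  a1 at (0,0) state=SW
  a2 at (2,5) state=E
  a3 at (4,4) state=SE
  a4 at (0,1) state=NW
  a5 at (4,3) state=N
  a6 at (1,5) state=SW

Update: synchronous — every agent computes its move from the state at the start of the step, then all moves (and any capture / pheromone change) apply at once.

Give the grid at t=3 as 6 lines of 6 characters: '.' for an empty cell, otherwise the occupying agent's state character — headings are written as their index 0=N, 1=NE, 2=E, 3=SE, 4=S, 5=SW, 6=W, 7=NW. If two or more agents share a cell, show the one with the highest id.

......
.3....
..2...
.2557.
..5...
......

t=1: a0@(3,5):E a1@(1,5):SW a2@(2,0):E a3@(5,5):SE a4@(5,0):NW a5@(3,3):N a6@(2,4):SW
t=2: a0@(3,0):E a1@(2,4):SW a2@(2,1):E a3@(0,0):SE a4@(4,5):NW a5@(2,3):N a6@(3,3):SW
t=3: a0@(3,1):E a1@(3,3):SW a2@(2,2):E a3@(1,1):SE a4@(3,4):NW a5@(3,2):SW a6@(4,2):SW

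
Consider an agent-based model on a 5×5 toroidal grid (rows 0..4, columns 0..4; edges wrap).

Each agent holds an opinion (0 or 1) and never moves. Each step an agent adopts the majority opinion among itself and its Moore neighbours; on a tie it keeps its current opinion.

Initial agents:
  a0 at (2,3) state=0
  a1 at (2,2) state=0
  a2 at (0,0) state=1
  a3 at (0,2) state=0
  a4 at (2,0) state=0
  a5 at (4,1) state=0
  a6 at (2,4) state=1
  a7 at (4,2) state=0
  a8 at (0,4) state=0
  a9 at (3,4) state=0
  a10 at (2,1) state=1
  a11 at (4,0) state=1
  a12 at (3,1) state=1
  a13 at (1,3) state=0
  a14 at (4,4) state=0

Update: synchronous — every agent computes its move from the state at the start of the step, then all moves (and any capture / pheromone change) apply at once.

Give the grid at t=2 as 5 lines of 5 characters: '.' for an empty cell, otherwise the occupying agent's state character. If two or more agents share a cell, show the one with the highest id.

0.0.0
...0.
01000
.0..0
000.0

t=1: a0@(2,3):0 a1@(2,2):0 a2@(0,0):0 a3@(0,2):0 a4@(2,0):1 a5@(4,1):0 a6@(2,4):0 a7@(4,2):0 a8@(0,4):0 a9@(3,4):0 a10@(2,1):1 a11@(4,0):0 a12@(3,1):0 a13@(1,3):0 a14@(4,4):0
t=2: a0@(2,3):0 a1@(2,2):0 a2@(0,0):0 a3@(0,2):0 a4@(2,0):0 a5@(4,1):0 a6@(2,4):0 a7@(4,2):0 a8@(0,4):0 a9@(3,4):0 a10@(2,1):1 a11@(4,0):0 a12@(3,1):0 a13@(1,3):0 a14@(4,4):0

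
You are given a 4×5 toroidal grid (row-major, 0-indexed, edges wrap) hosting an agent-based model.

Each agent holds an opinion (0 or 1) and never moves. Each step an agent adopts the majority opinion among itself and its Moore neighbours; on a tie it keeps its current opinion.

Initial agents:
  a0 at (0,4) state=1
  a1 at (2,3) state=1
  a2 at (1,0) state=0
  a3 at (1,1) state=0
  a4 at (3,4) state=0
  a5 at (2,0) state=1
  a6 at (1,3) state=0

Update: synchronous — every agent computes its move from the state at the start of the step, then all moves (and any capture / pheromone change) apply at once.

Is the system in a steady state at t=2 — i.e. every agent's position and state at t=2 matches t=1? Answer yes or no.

t=1: a0@(0,4):0 a1@(2,3):0 a2@(1,0):0 a3@(1,1):0 a4@(3,4):1 a5@(2,0):0 a6@(1,3):1
t=2: a0@(0,4):0 a1@(2,3):1 a2@(1,0):0 a3@(1,1):0 a4@(3,4):0 a5@(2,0):0 a6@(1,3):0

no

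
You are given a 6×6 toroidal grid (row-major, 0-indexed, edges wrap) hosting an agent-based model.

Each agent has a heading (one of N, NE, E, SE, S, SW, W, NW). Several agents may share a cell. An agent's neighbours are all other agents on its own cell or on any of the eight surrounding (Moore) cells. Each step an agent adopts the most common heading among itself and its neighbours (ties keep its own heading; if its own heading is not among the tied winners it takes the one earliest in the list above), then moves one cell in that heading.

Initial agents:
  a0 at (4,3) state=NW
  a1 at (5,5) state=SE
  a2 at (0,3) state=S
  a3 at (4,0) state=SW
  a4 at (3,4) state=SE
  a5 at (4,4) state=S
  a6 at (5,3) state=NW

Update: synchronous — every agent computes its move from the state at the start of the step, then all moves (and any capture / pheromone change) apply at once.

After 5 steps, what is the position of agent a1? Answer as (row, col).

t=1: a0@(3,2):NW a1@(0,0):SE a2@(1,3):S a3@(5,5):SW a4@(4,5):SE a5@(5,5):SE a6@(4,2):NW
t=2: a0@(2,1):NW a1@(1,1):SE a2@(2,3):S a3@(0,0):SE a4@(5,0):SE a5@(0,0):SE a6@(3,1):NW
t=3: a0@(1,0):NW a1@(2,2):SE a2@(3,3):S a3@(1,1):SE a4@(0,1):SE a5@(1,1):SE a6@(2,0):NW
t=4: a0@(2,1):SE a1@(3,3):SE a2@(4,3):S a3@(2,2):SE a4@(1,2):SE a5@(2,2):SE a6@(1,5):NW
t=5: a0@(3,2):SE a1@(4,4):SE a2@(5,3):S a3@(3,3):SE a4@(2,3):SE a5@(3,3):SE a6@(0,4):NW

(4, 4)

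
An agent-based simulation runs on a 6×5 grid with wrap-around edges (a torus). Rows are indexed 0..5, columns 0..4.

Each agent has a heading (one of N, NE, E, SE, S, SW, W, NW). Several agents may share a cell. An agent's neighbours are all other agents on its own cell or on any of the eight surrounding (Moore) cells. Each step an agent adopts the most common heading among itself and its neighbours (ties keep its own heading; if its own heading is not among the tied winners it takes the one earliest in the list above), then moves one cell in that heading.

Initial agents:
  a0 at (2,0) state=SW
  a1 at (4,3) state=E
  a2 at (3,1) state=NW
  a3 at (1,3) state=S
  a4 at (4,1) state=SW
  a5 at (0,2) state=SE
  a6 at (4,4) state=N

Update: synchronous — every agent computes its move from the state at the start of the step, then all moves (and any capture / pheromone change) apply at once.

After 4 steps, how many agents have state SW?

6

t=1: a0@(3,4):SW a1@(4,4):E a2@(4,0):SW a3@(2,3):S a4@(5,0):SW a5@(1,3):SE a6@(3,4):N
t=2: a0@(4,3):SW a1@(5,3):SW a2@(5,4):SW a3@(3,3):S a4@(0,4):SW a5@(2,4):SE a6@(4,3):SW
t=3: a0@(5,2):SW a1@(0,2):SW a2@(0,3):SW a3@(4,2):SW a4@(1,3):SW a5@(3,0):SE a6@(5,2):SW
t=4: a0@(0,1):SW a1@(1,1):SW a2@(1,2):SW a3@(5,1):SW a4@(2,2):SW a5@(4,1):SE a6@(0,1):SW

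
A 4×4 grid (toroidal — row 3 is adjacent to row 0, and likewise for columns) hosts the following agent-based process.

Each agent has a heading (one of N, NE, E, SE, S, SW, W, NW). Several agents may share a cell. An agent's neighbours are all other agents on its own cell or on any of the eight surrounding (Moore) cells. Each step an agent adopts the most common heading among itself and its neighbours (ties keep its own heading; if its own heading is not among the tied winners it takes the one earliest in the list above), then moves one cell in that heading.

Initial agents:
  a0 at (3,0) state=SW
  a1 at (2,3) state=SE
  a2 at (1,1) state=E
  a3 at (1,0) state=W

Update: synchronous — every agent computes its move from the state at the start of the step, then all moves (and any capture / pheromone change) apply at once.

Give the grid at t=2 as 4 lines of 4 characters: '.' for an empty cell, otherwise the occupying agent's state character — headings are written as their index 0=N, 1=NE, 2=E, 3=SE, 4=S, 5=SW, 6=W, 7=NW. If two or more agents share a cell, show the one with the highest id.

t=1: a0@(0,3):SW a1@(3,0):SE a2@(1,2):E a3@(1,3):W
t=2: a0@(1,2):SW a1@(0,1):SE a2@(1,3):E a3@(1,2):W

.3..
..62
....
....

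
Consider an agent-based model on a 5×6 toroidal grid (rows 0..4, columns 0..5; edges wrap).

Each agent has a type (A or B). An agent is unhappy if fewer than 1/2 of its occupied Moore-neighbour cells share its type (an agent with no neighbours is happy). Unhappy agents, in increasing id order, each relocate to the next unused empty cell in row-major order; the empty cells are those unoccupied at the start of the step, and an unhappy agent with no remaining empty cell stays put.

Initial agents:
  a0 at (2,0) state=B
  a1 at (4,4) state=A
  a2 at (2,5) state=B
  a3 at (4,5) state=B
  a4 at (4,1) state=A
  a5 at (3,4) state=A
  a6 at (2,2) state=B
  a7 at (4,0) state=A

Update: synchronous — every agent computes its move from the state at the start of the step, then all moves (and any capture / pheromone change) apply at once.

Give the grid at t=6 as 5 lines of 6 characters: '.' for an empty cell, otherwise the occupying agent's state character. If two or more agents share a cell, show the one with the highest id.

t=1: a0@(2,0):B a1@(4,4):A a2@(2,5):B a3@(0,0):B a4@(4,1):A a5@(0,1):A a6@(2,2):B a7@(4,0):A
t=2: a0@(2,0):B a1@(4,4):A a2@(2,5):B a3@(0,2):B a4@(4,1):A a5@(0,1):A a6@(2,2):B a7@(4,0):A
t=3: a0@(2,0):B a1@(4,4):A a2@(2,5):B a3@(0,0):B a4@(4,1):A a5@(0,1):A a6@(2,2):B a7@(4,0):A
t=4: a0@(2,0):B a1@(4,4):A a2@(2,5):B a3@(0,2):B a4@(4,1):A a5@(0,1):A a6@(2,2):B a7@(4,0):A
t=5: a0@(2,0):B a1@(4,4):A a2@(2,5):B a3@(0,0):B a4@(4,1):A a5@(0,1):A a6@(2,2):B a7@(4,0):A
t=6: a0@(2,0):B a1@(4,4):A a2@(2,5):B a3@(0,2):B a4@(4,1):A a5@(0,1):A a6@(2,2):B a7@(4,0):A

.AB...
......
B.B..B
......
AA..A.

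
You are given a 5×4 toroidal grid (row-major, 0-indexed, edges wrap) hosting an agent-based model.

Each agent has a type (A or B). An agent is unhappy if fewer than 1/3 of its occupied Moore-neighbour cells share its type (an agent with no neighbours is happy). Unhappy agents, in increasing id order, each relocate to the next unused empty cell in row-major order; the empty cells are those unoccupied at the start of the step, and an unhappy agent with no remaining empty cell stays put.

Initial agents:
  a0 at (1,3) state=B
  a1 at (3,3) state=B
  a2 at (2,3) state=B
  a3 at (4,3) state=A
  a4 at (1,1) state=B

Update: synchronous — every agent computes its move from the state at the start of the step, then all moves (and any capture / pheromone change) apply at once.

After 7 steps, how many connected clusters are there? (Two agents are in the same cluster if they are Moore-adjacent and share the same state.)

2

t=1: a0@(1,3):B a1@(3,3):B a2@(2,3):B a3@(0,0):A a4@(1,1):B
t=2: a0@(1,3):B a1@(3,3):B a2@(2,3):B a3@(0,1):A a4@(0,2):B
t=3: a0@(1,3):B a1@(3,3):B a2@(2,3):B a3@(0,0):A a4@(0,2):B
t=4: a0@(1,3):B a1@(3,3):B a2@(2,3):B a3@(0,1):A a4@(0,2):B
t=5: a0@(1,3):B a1@(3,3):B a2@(2,3):B a3@(0,0):A a4@(0,2):B
t=6: a0@(1,3):B a1@(3,3):B a2@(2,3):B a3@(0,1):A a4@(0,2):B
t=7: a0@(1,3):B a1@(3,3):B a2@(2,3):B a3@(0,0):A a4@(0,2):B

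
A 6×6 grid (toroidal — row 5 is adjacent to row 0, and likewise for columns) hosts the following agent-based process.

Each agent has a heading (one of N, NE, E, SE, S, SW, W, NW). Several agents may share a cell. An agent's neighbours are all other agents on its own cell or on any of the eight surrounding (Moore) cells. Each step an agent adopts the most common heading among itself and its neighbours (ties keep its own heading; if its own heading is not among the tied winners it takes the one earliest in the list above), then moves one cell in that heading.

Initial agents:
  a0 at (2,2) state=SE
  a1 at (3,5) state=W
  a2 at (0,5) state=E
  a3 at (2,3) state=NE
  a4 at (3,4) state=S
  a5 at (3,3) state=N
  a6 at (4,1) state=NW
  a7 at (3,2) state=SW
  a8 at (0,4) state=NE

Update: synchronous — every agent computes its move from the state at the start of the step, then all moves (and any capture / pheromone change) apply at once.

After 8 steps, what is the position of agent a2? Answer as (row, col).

t=1: a0@(3,3):SE a1@(3,4):W a2@(0,0):E a3@(1,4):NE a4@(4,4):S a5@(2,3):N a6@(3,0):NW a7@(4,1):SW a8@(5,5):NE
t=2: a0@(4,4):SE a1@(3,3):W a2@(0,1):E a3@(0,5):NE a4@(5,4):S a5@(1,3):N a6@(2,5):NW a7@(5,0):SW a8@(4,0):NE
t=3: a0@(5,5):SE a1@(3,2):W a2@(0,2):E a3@(5,0):NE a4@(0,4):S a5@(0,3):N a6@(1,4):NW a7@(4,1):NE a8@(3,1):NE
t=4: a0@(0,0):SE a1@(2,3):NE a2@(0,3):E a3@(4,1):NE a4@(1,4):S a5@(5,3):N a6@(0,3):NW a7@(3,2):NE a8@(2,2):NE
t=5: a0@(1,1):SE a1@(1,4):NE a2@(0,4):E a3@(3,2):NE a4@(2,4):S a5@(4,3):N a6@(5,2):NW a7@(2,3):NE a8@(1,3):NE
t=6: a0@(2,2):SE a1@(0,5):NE a2@(5,5):NE a3@(2,3):NE a4@(1,5):NE a5@(3,3):N a6@(4,1):NW a7@(1,4):NE a8@(0,4):NE
t=7: a0@(3,3):SE a1@(5,0):NE a2@(4,0):NE a3@(1,4):NE a4@(0,0):NE a5@(2,3):N a6@(3,0):NW a7@(0,5):NE a8@(5,5):NE
t=8: a0@(4,4):SE a1@(4,1):NE a2@(3,1):NE a3@(0,5):NE a4@(5,1):NE a5@(1,3):N a6@(2,5):NW a7@(5,0):NE a8@(4,0):NE

(3, 1)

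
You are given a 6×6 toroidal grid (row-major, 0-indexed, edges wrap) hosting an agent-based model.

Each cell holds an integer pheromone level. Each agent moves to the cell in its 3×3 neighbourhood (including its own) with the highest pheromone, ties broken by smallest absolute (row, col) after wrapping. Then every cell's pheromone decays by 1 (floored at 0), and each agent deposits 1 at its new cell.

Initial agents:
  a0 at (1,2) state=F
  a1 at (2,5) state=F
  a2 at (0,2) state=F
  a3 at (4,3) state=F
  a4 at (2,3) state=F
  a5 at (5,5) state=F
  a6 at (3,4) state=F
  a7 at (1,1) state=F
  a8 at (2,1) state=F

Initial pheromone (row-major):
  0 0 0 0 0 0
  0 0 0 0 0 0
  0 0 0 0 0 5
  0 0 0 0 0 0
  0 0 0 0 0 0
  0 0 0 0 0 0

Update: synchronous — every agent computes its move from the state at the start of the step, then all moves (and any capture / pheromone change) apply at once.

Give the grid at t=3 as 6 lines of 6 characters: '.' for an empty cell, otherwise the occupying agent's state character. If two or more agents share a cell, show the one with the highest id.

F.....
......
.....F
..F...
......
......

t=1: a0@(0,1) a1@(2,5) a2@(0,1) a3@(3,2) a4@(1,2) a5@(0,0) a6@(2,5) a7@(0,0) a8@(1,0) | pheromone: 2 2 0 0 0 0 / 1 0 1 0 0 0 / 0 0 0 0 0 6 / 0 0 1 0 0 0 / 0 0 0 0 0 0 / 0 0 0 0 0 0
t=2: a0@(0,0) a1@(2,5) a2@(0,0) a3@(3,2) a4@(0,1) a5@(0,0) a6@(2,5) a7@(0,0) a8@(2,5) | pheromone: 5 2 0 0 0 0 / 0 0 0 0 0 0 / 0 0 0 0 0 8 / 0 0 1 0 0 0 / 0 0 0 0 0 0 / 0 0 0 0 0 0
t=3: a0@(0,0) a1@(2,5) a2@(0,0) a3@(3,2) a4@(0,0) a5@(0,0) a6@(2,5) a7@(0,0) a8@(2,5) | pheromone: 9 1 0 0 0 0 / 0 0 0 0 0 0 / 0 0 0 0 0 10 / 0 0 1 0 0 0 / 0 0 0 0 0 0 / 0 0 0 0 0 0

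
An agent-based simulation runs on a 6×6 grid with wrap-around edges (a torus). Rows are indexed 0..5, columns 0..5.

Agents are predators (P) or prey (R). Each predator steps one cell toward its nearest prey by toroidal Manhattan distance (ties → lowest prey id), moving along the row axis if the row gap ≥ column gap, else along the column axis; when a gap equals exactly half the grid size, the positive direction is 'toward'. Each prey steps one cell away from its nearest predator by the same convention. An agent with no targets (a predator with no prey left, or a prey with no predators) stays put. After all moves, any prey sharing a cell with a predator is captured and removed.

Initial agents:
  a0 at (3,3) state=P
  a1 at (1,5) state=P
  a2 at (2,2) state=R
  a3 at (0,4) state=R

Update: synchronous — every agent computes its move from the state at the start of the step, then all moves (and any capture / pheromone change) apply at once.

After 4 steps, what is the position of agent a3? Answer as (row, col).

(2, 4)

t=1: a0@(2,3):P a1@(0,5):P a2@(1,2):R a3@(5,4):R
t=2: a0@(1,3):P a1@(5,5):P a2@(0,2):R a3@(4,4):R
t=3: a0@(0,3):P a1@(4,5):P a2@(5,2):R a3@(3,4):R
t=4: a0@(5,3):P a1@(3,5):P a2@(4,2):R a3@(2,4):R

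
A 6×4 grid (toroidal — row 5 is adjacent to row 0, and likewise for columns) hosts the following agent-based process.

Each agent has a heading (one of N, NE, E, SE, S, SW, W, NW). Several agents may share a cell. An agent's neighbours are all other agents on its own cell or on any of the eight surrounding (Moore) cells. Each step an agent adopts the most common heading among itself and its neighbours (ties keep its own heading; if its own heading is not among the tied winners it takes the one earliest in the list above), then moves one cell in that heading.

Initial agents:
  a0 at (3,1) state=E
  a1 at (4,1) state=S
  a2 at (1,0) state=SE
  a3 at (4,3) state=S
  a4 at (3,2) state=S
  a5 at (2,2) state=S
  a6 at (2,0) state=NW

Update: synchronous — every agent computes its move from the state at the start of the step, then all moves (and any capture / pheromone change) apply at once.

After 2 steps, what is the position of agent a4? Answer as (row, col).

(5, 2)

t=1: a0@(4,1):S a1@(5,1):S a2@(2,1):SE a3@(5,3):S a4@(4,2):S a5@(3,2):S a6@(1,3):NW
t=2: a0@(5,1):S a1@(0,1):S a2@(3,2):SE a3@(0,3):S a4@(5,2):S a5@(4,2):S a6@(0,2):NW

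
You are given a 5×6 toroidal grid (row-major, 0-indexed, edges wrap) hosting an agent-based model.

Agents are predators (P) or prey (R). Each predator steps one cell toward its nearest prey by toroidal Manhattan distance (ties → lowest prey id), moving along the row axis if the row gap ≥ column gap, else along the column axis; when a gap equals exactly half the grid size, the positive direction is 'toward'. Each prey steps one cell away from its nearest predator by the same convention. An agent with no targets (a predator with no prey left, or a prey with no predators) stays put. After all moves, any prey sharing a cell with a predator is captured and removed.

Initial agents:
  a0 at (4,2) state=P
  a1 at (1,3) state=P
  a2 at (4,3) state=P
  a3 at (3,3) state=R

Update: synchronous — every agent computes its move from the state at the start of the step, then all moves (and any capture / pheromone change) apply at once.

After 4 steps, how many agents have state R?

t=1: a0@(3,2):P a1@(2,3):P a2@(3,3):P
t=2: (unchanged — steady state)

0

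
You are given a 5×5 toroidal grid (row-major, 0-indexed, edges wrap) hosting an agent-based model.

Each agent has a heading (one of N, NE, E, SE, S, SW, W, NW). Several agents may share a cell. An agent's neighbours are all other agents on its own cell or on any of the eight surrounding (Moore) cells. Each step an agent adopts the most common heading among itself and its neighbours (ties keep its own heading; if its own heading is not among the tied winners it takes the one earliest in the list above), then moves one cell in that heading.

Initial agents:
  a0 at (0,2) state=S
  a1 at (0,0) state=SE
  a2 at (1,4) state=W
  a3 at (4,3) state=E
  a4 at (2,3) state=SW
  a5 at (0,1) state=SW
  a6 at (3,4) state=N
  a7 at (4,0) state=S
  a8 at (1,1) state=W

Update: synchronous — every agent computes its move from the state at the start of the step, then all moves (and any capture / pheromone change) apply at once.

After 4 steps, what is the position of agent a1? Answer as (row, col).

(0, 1)

t=1: a0@(1,2):S a1@(0,4):W a2@(1,3):W a3@(4,4):E a4@(3,2):SW a5@(1,1):S a6@(2,4):N a7@(0,0):S a8@(1,0):W
t=2: a0@(2,2):S a1@(0,3):W a2@(1,2):W a3@(4,0):E a4@(4,1):SW a5@(2,1):S a6@(2,3):W a7@(1,0):S a8@(1,4):W
t=3: a0@(3,2):S a1@(0,2):W a2@(1,1):W a3@(4,1):E a4@(0,0):SW a5@(3,1):S a6@(2,2):W a7@(2,0):S a8@(1,3):W
t=4: a0@(4,2):S a1@(0,1):W a2@(1,0):W a3@(0,1):S a4@(1,4):SW a5@(4,1):S a6@(2,1):W a7@(3,0):S a8@(1,2):W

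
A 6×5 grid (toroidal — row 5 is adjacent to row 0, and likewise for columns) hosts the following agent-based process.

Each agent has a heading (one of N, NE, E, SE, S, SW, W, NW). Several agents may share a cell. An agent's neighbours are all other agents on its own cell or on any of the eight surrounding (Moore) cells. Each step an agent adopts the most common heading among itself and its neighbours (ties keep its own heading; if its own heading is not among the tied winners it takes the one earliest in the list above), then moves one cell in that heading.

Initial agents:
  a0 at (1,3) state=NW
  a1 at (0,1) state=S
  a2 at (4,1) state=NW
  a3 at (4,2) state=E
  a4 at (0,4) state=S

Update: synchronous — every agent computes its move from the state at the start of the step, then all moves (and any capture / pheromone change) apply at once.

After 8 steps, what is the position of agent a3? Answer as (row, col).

(3, 0)

t=1: a0@(0,2):NW a1@(1,1):S a2@(3,0):NW a3@(4,3):E a4@(1,4):S
t=2: a0@(5,1):NW a1@(2,1):S a2@(2,4):NW a3@(4,4):E a4@(2,4):S
t=3: a0@(4,0):NW a1@(3,1):S a2@(1,3):NW a3@(4,0):E a4@(3,4):S
t=4: a0@(5,0):S a1@(4,1):S a2@(0,2):NW a3@(5,0):S a4@(4,4):S
t=5: a0@(0,0):S a1@(5,1):S a2@(5,1):NW a3@(0,0):S a4@(5,4):S
t=6: a0@(1,0):S a1@(0,1):S a2@(0,1):S a3@(1,0):S a4@(0,4):S
t=7: a0@(2,0):S a1@(1,1):S a2@(1,1):S a3@(2,0):S a4@(1,4):S
t=8: a0@(3,0):S a1@(2,1):S a2@(2,1):S a3@(3,0):S a4@(2,4):S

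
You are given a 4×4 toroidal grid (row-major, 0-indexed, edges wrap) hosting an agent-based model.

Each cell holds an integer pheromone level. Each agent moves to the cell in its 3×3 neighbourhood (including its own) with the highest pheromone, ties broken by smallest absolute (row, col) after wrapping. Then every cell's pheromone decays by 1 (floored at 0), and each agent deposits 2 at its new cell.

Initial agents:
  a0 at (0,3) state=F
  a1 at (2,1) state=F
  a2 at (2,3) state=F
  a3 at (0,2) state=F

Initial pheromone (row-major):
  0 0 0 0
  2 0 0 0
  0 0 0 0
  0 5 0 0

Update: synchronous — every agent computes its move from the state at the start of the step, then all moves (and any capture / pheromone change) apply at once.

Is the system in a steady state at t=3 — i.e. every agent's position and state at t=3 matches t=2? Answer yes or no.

t=1: a0@(1,0) a1@(3,1) a2@(1,0) a3@(3,1) | pheromone: 0 0 0 0 / 5 0 0 0 / 0 0 0 0 / 0 8 0 0
t=2: a0@(1,0) a1@(3,1) a2@(1,0) a3@(3,1) | pheromone: 0 0 0 0 / 8 0 0 0 / 0 0 0 0 / 0 11 0 0
t=3: a0@(1,0) a1@(3,1) a2@(1,0) a3@(3,1) | pheromone: 0 0 0 0 / 11 0 0 0 / 0 0 0 0 / 0 14 0 0

yes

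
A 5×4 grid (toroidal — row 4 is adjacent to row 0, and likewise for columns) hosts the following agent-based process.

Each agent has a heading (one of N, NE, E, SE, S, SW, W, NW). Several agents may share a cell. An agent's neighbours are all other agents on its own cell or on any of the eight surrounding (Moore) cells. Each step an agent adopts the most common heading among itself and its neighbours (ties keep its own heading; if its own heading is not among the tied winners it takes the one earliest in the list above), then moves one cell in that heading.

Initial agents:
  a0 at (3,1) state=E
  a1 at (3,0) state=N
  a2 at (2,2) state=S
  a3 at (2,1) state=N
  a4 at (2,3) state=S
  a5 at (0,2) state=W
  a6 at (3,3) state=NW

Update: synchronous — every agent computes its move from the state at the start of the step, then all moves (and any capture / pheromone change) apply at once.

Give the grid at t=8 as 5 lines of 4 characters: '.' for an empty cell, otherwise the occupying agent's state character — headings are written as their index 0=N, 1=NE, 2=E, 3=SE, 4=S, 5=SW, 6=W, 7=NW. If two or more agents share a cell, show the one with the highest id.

0044
...4
....
....
00..

t=1: a0@(2,1):N a1@(2,0):N a2@(3,2):S a3@(1,1):N a4@(3,3):S a5@(0,1):W a6@(4,3):S
t=2: a0@(1,1):N a1@(1,0):N a2@(4,2):S a3@(0,1):N a4@(4,3):S a5@(0,0):W a6@(0,3):S
t=3: a0@(0,1):N a1@(0,0):N a2@(0,2):S a3@(4,1):N a4@(0,3):S a5@(4,0):N a6@(1,3):S
t=4: a0@(4,1):N a1@(4,0):N a2@(1,2):S a3@(3,1):N a4@(1,3):S a5@(3,0):N a6@(2,3):S
t=5: a0@(3,1):N a1@(3,0):N a2@(2,2):S a3@(2,1):N a4@(2,3):S a5@(2,0):N a6@(3,3):S
t=6: a0@(2,1):N a1@(2,0):N a2@(3,2):S a3@(1,1):N a4@(3,3):S a5@(1,0):N a6@(4,3):S
t=7: a0@(1,1):N a1@(1,0):N a2@(4,2):S a3@(0,1):N a4@(4,3):S a5@(0,0):N a6@(0,3):S
t=8: a0@(0,1):N a1@(0,0):N a2@(0,2):S a3@(4,1):N a4@(0,3):S a5@(4,0):N a6@(1,3):S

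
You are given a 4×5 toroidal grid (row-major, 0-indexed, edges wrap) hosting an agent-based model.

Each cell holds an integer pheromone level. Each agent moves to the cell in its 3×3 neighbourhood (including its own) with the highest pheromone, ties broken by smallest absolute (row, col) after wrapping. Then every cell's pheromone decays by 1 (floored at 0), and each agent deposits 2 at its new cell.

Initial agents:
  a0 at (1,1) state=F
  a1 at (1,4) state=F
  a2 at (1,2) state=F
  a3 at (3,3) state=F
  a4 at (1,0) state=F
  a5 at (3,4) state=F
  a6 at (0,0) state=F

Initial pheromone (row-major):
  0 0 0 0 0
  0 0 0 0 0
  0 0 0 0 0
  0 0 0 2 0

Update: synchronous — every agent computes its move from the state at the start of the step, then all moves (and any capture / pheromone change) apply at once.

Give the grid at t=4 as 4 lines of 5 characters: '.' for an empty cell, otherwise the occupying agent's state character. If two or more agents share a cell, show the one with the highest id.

F....
.....
.....
...F.

t=1: a0@(0,0) a1@(0,0) a2@(0,1) a3@(3,3) a4@(0,0) a5@(3,3) a6@(0,0) | pheromone: 8 2 0 0 0 / 0 0 0 0 0 / 0 0 0 0 0 / 0 0 0 5 0
t=2: a0@(0,0) a1@(0,0) a2@(0,0) a3@(3,3) a4@(0,0) a5@(3,3) a6@(0,0) | pheromone: 17 1 0 0 0 / 0 0 0 0 0 / 0 0 0 0 0 / 0 0 0 8 0
t=3: a0@(0,0) a1@(0,0) a2@(0,0) a3@(3,3) a4@(0,0) a5@(3,3) a6@(0,0) | pheromone: 26 0 0 0 0 / 0 0 0 0 0 / 0 0 0 0 0 / 0 0 0 11 0
t=4: a0@(0,0) a1@(0,0) a2@(0,0) a3@(3,3) a4@(0,0) a5@(3,3) a6@(0,0) | pheromone: 35 0 0 0 0 / 0 0 0 0 0 / 0 0 0 0 0 / 0 0 0 14 0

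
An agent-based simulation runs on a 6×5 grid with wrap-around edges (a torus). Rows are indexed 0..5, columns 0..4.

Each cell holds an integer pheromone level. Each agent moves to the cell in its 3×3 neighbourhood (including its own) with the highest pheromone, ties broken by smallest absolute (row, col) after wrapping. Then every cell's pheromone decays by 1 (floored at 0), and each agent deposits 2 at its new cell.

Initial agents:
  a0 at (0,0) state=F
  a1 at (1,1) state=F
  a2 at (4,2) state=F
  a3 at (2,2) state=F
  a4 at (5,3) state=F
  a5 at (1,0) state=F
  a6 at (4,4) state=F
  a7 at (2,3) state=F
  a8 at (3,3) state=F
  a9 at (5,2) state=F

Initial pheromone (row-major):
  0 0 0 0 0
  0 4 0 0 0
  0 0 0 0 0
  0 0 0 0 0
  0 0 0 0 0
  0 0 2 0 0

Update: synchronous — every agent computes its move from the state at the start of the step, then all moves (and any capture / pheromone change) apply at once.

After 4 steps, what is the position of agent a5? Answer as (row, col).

t=1: a0@(1,1) a1@(1,1) a2@(5,2) a3@(1,1) a4@(5,2) a5@(1,1) a6@(3,0) a7@(1,2) a8@(2,2) a9@(5,2) | pheromone: 0 0 0 0 0 / 0 11 2 0 0 / 0 0 2 0 0 / 2 0 0 0 0 / 0 0 0 0 0 / 0 0 7 0 0
t=2: a0@(1,1) a1@(1,1) a2@(5,2) a3@(1,1) a4@(5,2) a5@(1,1) a6@(3,0) a7@(1,1) a8@(1,1) a9@(5,2) | pheromone: 0 0 0 0 0 / 0 22 1 0 0 / 0 0 1 0 0 / 3 0 0 0 0 / 0 0 0 0 0 / 0 0 12 0 0
t=3: a0@(1,1) a1@(1,1) a2@(5,2) a3@(1,1) a4@(5,2) a5@(1,1) a6@(3,0) a7@(1,1) a8@(1,1) a9@(5,2) | pheromone: 0 0 0 0 0 / 0 33 0 0 0 / 0 0 0 0 0 / 4 0 0 0 0 / 0 0 0 0 0 / 0 0 17 0 0
t=4: a0@(1,1) a1@(1,1) a2@(5,2) a3@(1,1) a4@(5,2) a5@(1,1) a6@(3,0) a7@(1,1) a8@(1,1) a9@(5,2) | pheromone: 0 0 0 0 0 / 0 44 0 0 0 / 0 0 0 0 0 / 5 0 0 0 0 / 0 0 0 0 0 / 0 0 22 0 0

(1, 1)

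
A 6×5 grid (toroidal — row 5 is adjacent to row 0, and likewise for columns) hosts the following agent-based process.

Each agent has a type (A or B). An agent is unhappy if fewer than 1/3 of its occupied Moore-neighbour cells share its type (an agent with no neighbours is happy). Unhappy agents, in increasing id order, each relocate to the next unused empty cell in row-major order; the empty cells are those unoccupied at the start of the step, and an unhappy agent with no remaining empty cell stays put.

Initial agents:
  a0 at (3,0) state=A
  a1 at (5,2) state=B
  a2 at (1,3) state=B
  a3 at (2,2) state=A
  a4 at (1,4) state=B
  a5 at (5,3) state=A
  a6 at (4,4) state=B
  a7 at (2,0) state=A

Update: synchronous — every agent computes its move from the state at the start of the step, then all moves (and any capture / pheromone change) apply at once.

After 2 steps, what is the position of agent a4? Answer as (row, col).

t=1: a0@(3,0):A a1@(0,0):B a2@(1,3):B a3@(0,1):A a4@(1,4):B a5@(0,2):A a6@(0,3):B a7@(2,0):A
t=2: (unchanged — steady state)

(1, 4)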